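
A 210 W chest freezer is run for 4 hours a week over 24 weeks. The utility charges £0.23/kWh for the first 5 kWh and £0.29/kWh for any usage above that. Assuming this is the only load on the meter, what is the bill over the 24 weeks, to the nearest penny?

£5.55

Runtime = 4 h/week × 24 weeks = 96 h
Energy = 0.21 kW × 96 h = 20.16 kWh
Tier 1 (0–5 kWh): 5 × £0.23 = £1.15
Above 5 kWh: 15.16 × £0.29 = £4.3964
Bill = £5.55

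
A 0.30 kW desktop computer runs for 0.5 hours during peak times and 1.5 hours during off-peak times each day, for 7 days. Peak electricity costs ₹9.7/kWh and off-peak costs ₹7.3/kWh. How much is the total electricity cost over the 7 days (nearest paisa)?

₹33.18

Peak energy = 0.3 kW × 0.5 h × 7 = 1.05 kWh
Off-peak energy = 0.3 kW × 1.5 h × 7 = 3.15 kWh
Cost = 1.05 × ₹9.7 + 3.15 × ₹7.3 = ₹10.185 + ₹22.995 = ₹33.18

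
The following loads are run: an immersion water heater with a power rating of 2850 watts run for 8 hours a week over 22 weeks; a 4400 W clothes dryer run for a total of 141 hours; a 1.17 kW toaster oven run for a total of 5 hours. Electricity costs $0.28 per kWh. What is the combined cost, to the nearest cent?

$315.80

immersion water heater: Runtime = 8 h/week × 22 weeks = 176 h
immersion water heater: 2.85 kW × 176 h = 501.6 kWh
clothes dryer: 4.4 kW × 141 h = 620.4 kWh
toaster oven: 1.17 kW × 5 h = 5.85 kWh
Total energy = 1127.85 kWh
Cost = 1127.85 × $0.28 = $315.80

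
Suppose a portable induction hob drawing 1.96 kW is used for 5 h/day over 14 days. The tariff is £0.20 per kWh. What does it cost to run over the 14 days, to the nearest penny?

£27.44

Runtime = 5 h/day × 14 days = 70 h
Energy = 1.96 kW × 70 h = 137.2 kWh
Cost = 137.2 kWh × £0.20/kWh = £27.44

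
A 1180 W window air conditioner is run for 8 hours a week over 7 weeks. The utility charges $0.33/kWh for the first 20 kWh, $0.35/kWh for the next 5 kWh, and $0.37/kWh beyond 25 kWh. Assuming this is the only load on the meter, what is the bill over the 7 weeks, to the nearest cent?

Runtime = 8 h/week × 7 weeks = 56 h
Energy = 1.18 kW × 56 h = 66.08 kWh
Tier 1 (0–20 kWh): 20 × $0.33 = $6.6
Tier 2 (20–25 kWh): 5 × $0.35 = $1.75
Above 25 kWh: 41.08 × $0.37 = $15.1996
Bill = $23.55

$23.55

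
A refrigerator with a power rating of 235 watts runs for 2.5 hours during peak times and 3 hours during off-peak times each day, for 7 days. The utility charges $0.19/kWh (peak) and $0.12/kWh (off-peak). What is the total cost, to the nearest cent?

$1.37

Peak energy = 0.235 kW × 2.5 h × 7 = 4.1125 kWh
Off-peak energy = 0.235 kW × 3 h × 7 = 4.935 kWh
Cost = 4.1125 × $0.19 + 4.935 × $0.12 = $0.781375 + $0.5922 = $1.37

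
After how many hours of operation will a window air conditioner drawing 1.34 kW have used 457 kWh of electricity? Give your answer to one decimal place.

Hours = 457 kWh ÷ 1.34 kW = 341.0 h

341.0 h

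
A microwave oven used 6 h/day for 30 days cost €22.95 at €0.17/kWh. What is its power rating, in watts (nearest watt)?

Energy = €22.95 ÷ €0.17/kWh = 135 kWh
Runtime = 6 h/day × 30 days = 180 h
Power = 135 kWh ÷ 180 h = 0.75 kW = 750 W

750 W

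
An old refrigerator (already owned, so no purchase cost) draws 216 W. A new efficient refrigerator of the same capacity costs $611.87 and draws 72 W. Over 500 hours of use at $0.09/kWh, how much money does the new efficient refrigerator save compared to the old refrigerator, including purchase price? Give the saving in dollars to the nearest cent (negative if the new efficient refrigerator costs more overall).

old refrigerator: $0.00 + (216/1000) kW × 500 h × $0.09 = $0.00 + $9.72 = $9.72
new efficient refrigerator: $611.87 + (72/1000) kW × 500 h × $0.09 = $611.87 + $3.24 = $615.11
Saving = $9.72 − $615.11 = −$605.39

-$605.39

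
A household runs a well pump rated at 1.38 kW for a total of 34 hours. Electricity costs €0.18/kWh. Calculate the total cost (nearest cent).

Energy = 1.38 kW × 34 h = 46.92 kWh
Cost = 46.92 kWh × €0.18/kWh = €8.45

€8.45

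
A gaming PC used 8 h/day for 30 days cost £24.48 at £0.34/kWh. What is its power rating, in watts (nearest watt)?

300 W

Energy = £24.48 ÷ £0.34/kWh = 72 kWh
Runtime = 8 h/day × 30 days = 240 h
Power = 72 kWh ÷ 240 h = 0.3 kW = 300 W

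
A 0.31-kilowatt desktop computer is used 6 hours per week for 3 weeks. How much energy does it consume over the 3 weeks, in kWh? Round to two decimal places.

Runtime = 6 h/week × 3 weeks = 18 h
Energy = 0.31 kW × 18 h = 5.58 kWh

5.58 kWh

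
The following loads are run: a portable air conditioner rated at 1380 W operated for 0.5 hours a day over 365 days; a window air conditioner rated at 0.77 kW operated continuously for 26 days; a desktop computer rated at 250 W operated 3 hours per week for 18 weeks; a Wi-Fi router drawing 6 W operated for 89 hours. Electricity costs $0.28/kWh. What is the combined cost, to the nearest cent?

portable air conditioner: Runtime = 0.5 h/day × 365 days = 182.5 h
portable air conditioner: 1.38 kW × 182.5 h = 251.85 kWh
window air conditioner: Runtime = 24 h × 26 = 624 h
window air conditioner: 0.77 kW × 624 h = 480.48 kWh
desktop computer: Runtime = 3 h/week × 18 weeks = 54 h
desktop computer: 0.25 kW × 54 h = 13.5 kWh
Wi-Fi router: 0.006 kW × 89 h = 0.534 kWh
Total energy = 746.364 kWh
Cost = 746.364 × $0.28 = $208.98

$208.98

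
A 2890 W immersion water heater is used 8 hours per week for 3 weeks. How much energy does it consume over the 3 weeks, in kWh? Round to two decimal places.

Runtime = 8 h/week × 3 weeks = 24 h
Energy = 2.89 kW × 24 h = 69.36 kWh

69.36 kWh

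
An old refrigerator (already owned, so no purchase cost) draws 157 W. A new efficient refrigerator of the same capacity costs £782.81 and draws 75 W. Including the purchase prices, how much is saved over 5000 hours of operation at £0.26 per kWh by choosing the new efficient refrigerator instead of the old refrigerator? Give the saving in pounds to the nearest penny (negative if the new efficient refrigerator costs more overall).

-£676.21

old refrigerator: £0.00 + (157/1000) kW × 5000 h × £0.26 = £0.00 + £204.1 = £204.1
new efficient refrigerator: £782.81 + (75/1000) kW × 5000 h × £0.26 = £782.81 + £97.5 = £880.31
Saving = £204.1 − £880.31 = −£676.21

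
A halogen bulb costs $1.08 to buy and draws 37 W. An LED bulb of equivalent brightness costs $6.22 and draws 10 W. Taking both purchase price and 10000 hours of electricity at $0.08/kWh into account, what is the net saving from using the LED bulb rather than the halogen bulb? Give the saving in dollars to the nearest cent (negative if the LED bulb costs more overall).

$16.46

halogen bulb: $1.08 + (37/1000) kW × 10000 h × $0.08 = $1.08 + $29.6 = $30.68
LED bulb: $6.22 + (10/1000) kW × 10000 h × $0.08 = $6.22 + $8 = $14.22
Saving = $30.68 − $14.22 = $16.46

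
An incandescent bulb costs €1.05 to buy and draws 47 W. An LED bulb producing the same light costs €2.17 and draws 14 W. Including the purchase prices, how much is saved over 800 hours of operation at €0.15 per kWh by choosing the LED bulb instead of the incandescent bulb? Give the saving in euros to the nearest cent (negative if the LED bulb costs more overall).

incandescent bulb: €1.05 + (47/1000) kW × 800 h × €0.15 = €1.05 + €5.64 = €6.69
LED bulb: €2.17 + (14/1000) kW × 800 h × €0.15 = €2.17 + €1.68 = €3.85
Saving = €6.69 − €3.85 = €2.84

€2.84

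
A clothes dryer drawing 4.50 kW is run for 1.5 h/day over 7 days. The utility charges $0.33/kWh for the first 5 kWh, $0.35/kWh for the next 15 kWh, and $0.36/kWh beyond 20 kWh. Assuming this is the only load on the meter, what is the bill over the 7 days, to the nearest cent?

Runtime = 1.5 h/day × 7 days = 10.5 h
Energy = 4.5 kW × 10.5 h = 47.25 kWh
Tier 1 (0–5 kWh): 5 × $0.33 = $1.65
Tier 2 (5–20 kWh): 15 × $0.35 = $5.25
Above 20 kWh: 27.25 × $0.36 = $9.81
Bill = $16.71

$16.71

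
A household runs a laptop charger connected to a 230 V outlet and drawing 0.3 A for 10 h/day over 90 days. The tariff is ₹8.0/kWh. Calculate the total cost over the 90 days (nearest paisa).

₹496.80

Power = 0.3 A × 230 V = 69 W = 0.069 kW
Runtime = 10 h/day × 90 days = 900 h
Energy = 0.069 kW × 900 h = 62.1 kWh
Cost = 62.1 kWh × ₹8.0/kWh = ₹496.80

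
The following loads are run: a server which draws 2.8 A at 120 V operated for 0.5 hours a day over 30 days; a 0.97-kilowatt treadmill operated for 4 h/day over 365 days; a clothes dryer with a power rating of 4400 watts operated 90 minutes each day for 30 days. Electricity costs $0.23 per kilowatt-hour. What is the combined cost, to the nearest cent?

$372.43

server: Power = 2.8 A × 120 V = 336 W = 0.336 kW
server: Runtime = 0.5 h/day × 30 days = 15 h
server: 0.336 kW × 15 h = 5.04 kWh
treadmill: Runtime = 4 h/day × 365 days = 1460 h
treadmill: 0.97 kW × 1460 h = 1416.2 kWh
clothes dryer: Runtime = 90 min × 30 = 2700 min = 45 h
clothes dryer: 4.4 kW × 45 h = 198 kWh
Total energy = 1619.24 kWh
Cost = 1619.24 × $0.23 = $372.43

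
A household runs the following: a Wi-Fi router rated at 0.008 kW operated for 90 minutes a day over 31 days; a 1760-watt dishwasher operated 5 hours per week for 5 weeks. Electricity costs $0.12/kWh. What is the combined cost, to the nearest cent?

Wi-Fi router: Runtime = 90 min × 31 = 2790 min = 46.5 h
Wi-Fi router: 0.008 kW × 46.5 h = 0.372 kWh
dishwasher: Runtime = 5 h/week × 5 weeks = 25 h
dishwasher: 1.76 kW × 25 h = 44 kWh
Total energy = 44.372 kWh
Cost = 44.372 × $0.12 = $5.32

$5.32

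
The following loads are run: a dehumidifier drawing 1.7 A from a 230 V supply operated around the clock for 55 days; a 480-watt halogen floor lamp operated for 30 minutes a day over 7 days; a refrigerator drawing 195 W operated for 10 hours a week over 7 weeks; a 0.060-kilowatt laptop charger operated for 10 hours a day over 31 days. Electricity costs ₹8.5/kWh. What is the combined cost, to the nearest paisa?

dehumidifier: Power = 1.7 A × 230 V = 391 W = 0.391 kW
dehumidifier: Runtime = 24 h × 55 = 1320 h
dehumidifier: 0.391 kW × 1320 h = 516.12 kWh
halogen floor lamp: Runtime = 30 min × 7 = 210 min = 3.5 h
halogen floor lamp: 0.48 kW × 3.5 h = 1.68 kWh
refrigerator: Runtime = 10 h/week × 7 weeks = 70 h
refrigerator: 0.195 kW × 70 h = 13.65 kWh
laptop charger: Runtime = 10 h/day × 31 days = 310 h
laptop charger: 0.06 kW × 310 h = 18.6 kWh
Total energy = 550.05 kWh
Cost = 550.05 × ₹8.5 = ₹4675.43

₹4675.43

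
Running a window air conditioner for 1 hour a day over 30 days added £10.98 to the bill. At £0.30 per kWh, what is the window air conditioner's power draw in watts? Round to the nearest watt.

Energy = £10.98 ÷ £0.30/kWh = 36.6 kWh
Runtime = 1 h/day × 30 days = 30 h
Power = 36.6 kWh ÷ 30 h = 1.22 kW = 1220 W

1220 W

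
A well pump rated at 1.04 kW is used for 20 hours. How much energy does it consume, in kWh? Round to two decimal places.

Energy = 1.04 kW × 20 h = 20.8 kWh

20.80 kWh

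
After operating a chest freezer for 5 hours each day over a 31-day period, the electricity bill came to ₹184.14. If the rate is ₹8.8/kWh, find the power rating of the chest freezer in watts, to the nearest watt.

135 W

Energy = ₹184.14 ÷ ₹8.8/kWh = 20.925 kWh
Runtime = 5 h/day × 31 days = 155 h
Power = 20.925 kWh ÷ 155 h = 0.135 kW = 135 W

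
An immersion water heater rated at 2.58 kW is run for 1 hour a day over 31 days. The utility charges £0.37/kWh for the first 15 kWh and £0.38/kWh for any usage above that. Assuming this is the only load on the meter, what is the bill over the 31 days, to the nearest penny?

£30.24

Runtime = 1 h/day × 31 days = 31 h
Energy = 2.58 kW × 31 h = 79.98 kWh
Tier 1 (0–15 kWh): 15 × £0.37 = £5.55
Above 15 kWh: 64.98 × £0.38 = £24.6924
Bill = £30.24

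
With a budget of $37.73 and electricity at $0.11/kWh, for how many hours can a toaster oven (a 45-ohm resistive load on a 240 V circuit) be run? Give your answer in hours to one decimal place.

Power = V²/R = 240²/45 = 1280 W = 1.28 kW
Energy available = $37.73 ÷ $0.11/kWh = 343 kWh
Hours = 343 kWh ÷ 1.28 kW = 268.0 h

268.0 h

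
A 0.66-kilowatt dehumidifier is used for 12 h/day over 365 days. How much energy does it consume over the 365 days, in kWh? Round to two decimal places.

Runtime = 12 h/day × 365 days = 4380 h
Energy = 0.66 kW × 4380 h = 2890.8 kWh

2890.80 kWh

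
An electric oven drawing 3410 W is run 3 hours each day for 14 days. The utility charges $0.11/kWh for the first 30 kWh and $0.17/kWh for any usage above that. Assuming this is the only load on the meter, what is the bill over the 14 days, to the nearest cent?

$22.55

Runtime = 3 h/day × 14 days = 42 h
Energy = 3.41 kW × 42 h = 143.22 kWh
Tier 1 (0–30 kWh): 30 × $0.11 = $3.3
Above 30 kWh: 113.22 × $0.17 = $19.2474
Bill = $22.55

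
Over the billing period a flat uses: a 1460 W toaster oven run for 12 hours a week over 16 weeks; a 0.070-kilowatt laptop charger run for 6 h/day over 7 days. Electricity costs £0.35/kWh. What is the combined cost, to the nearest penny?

toaster oven: Runtime = 12 h/week × 16 weeks = 192 h
toaster oven: 1.46 kW × 192 h = 280.32 kWh
laptop charger: Runtime = 6 h/day × 7 days = 42 h
laptop charger: 0.07 kW × 42 h = 2.94 kWh
Total energy = 283.26 kWh
Cost = 283.26 × £0.35 = £99.14

£99.14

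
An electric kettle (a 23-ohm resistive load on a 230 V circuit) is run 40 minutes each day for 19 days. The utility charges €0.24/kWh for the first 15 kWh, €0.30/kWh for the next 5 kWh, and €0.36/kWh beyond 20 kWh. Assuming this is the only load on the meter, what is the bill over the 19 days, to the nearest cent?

€8.39

Power = V²/R = 230²/23 = 2300 W = 2.3 kW
Runtime = 40 min × 19 = 760 min = 12.666666… h
Energy = 2.3 kW × 12.666666… h = 29.133333… kWh
Tier 1 (0–15 kWh): 15 × €0.24 = €3.6
Tier 2 (15–20 kWh): 5 × €0.30 = €1.5
Above 20 kWh: 9.133333… × €0.36 = €3.288
Bill = €8.39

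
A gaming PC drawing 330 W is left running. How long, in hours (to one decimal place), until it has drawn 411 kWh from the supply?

Hours = 411 kWh ÷ 0.33 kW = 1245.5 h

1245.5 h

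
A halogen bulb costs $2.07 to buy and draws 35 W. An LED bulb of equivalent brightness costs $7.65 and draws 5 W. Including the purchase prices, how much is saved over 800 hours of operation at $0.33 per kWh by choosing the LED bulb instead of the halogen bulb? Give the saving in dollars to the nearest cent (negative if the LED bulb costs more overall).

$2.34

halogen bulb: $2.07 + (35/1000) kW × 800 h × $0.33 = $2.07 + $9.24 = $11.31
LED bulb: $7.65 + (5/1000) kW × 800 h × $0.33 = $7.65 + $1.32 = $8.97
Saving = $11.31 − $8.97 = $2.34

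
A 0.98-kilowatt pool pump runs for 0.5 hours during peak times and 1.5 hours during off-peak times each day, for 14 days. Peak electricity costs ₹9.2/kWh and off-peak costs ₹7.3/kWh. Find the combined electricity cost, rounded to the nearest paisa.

Peak energy = 0.98 kW × 0.5 h × 14 = 6.86 kWh
Off-peak energy = 0.98 kW × 1.5 h × 14 = 20.58 kWh
Cost = 6.86 × ₹9.2 + 20.58 × ₹7.3 = ₹63.112 + ₹150.234 = ₹213.35

₹213.35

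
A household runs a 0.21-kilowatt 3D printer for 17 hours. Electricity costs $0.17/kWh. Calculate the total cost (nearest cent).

Energy = 0.21 kW × 17 h = 3.57 kWh
Cost = 3.57 kWh × $0.17/kWh = $0.61

$0.61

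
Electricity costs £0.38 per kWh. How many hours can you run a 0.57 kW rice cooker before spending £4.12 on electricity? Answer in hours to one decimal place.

Energy available = £4.12 ÷ £0.38/kWh = 10.8421 kWh
Hours = 10.8421 kWh ÷ 0.57 kW = 19.0 h

19.0 h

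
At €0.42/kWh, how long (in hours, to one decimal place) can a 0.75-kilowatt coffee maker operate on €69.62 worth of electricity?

Energy available = €69.62 ÷ €0.42/kWh = 165.7619 kWh
Hours = 165.7619 kWh ÷ 0.75 kW = 221.0 h

221.0 h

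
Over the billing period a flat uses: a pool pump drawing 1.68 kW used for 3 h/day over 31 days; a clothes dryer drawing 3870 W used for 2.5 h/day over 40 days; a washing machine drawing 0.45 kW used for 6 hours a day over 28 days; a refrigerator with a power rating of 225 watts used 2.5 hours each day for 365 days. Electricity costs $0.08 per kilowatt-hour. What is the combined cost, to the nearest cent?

pool pump: Runtime = 3 h/day × 31 days = 93 h
pool pump: 1.68 kW × 93 h = 156.24 kWh
clothes dryer: Runtime = 2.5 h/day × 40 days = 100 h
clothes dryer: 3.87 kW × 100 h = 387 kWh
washing machine: Runtime = 6 h/day × 28 days = 168 h
washing machine: 0.45 kW × 168 h = 75.6 kWh
refrigerator: Runtime = 2.5 h/day × 365 days = 912.5 h
refrigerator: 0.225 kW × 912.5 h = 205.3125 kWh
Total energy = 824.1525 kWh
Cost = 824.1525 × $0.08 = $65.93

$65.93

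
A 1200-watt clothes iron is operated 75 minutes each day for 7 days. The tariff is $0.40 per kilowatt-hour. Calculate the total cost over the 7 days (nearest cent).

Runtime = 75 min × 7 = 525 min = 8.75 h
Energy = 1.2 kW × 8.75 h = 10.5 kWh
Cost = 10.5 kWh × $0.40/kWh = $4.20

$4.20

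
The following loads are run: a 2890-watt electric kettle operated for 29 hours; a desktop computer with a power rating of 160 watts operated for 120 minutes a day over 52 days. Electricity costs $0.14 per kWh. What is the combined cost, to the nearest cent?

electric kettle: 2.89 kW × 29 h = 83.81 kWh
desktop computer: Runtime = 120 min × 52 = 6240 min = 104 h
desktop computer: 0.16 kW × 104 h = 16.64 kWh
Total energy = 100.45 kWh
Cost = 100.45 × $0.14 = $14.06

$14.06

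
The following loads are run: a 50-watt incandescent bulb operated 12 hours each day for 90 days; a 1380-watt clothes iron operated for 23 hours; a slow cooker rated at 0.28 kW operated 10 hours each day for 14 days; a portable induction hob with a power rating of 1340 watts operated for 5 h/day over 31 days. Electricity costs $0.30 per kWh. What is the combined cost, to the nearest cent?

incandescent bulb: Runtime = 12 h/day × 90 days = 1080 h
incandescent bulb: 0.05 kW × 1080 h = 54 kWh
clothes iron: 1.38 kW × 23 h = 31.74 kWh
slow cooker: Runtime = 10 h/day × 14 days = 140 h
slow cooker: 0.28 kW × 140 h = 39.2 kWh
portable induction hob: Runtime = 5 h/day × 31 days = 155 h
portable induction hob: 1.34 kW × 155 h = 207.7 kWh
Total energy = 332.64 kWh
Cost = 332.64 × $0.30 = $99.79

$99.79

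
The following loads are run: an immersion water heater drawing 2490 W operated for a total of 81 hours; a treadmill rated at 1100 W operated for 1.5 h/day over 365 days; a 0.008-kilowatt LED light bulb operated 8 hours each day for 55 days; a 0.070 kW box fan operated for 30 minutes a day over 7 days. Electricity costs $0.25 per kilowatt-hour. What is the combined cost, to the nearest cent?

$201.93

immersion water heater: 2.49 kW × 81 h = 201.69 kWh
treadmill: Runtime = 1.5 h/day × 365 days = 547.5 h
treadmill: 1.1 kW × 547.5 h = 602.25 kWh
LED light bulb: Runtime = 8 h/day × 55 days = 440 h
LED light bulb: 0.008 kW × 440 h = 3.52 kWh
box fan: Runtime = 30 min × 7 = 210 min = 3.5 h
box fan: 0.07 kW × 3.5 h = 0.245 kWh
Total energy = 807.705 kWh
Cost = 807.705 × $0.25 = $201.93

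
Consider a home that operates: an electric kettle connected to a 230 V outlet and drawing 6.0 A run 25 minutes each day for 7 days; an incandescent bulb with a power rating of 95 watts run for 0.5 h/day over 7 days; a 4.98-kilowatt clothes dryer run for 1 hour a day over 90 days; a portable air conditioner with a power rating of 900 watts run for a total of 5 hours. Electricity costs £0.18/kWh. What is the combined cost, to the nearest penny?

electric kettle: Power = 6.0 A × 230 V = 1380 W = 1.38 kW
electric kettle: Runtime = 25 min × 7 = 175 min = 2.916666… h
electric kettle: 1.38 kW × 2.916666… h = 4.025 kWh
incandescent bulb: Runtime = 0.5 h/day × 7 days = 3.5 h
incandescent bulb: 0.095 kW × 3.5 h = 0.3325 kWh
clothes dryer: Runtime = 1 h/day × 90 days = 90 h
clothes dryer: 4.98 kW × 90 h = 448.2 kWh
portable air conditioner: 0.9 kW × 5 h = 4.5 kWh
Total energy = 457.0575 kWh
Cost = 457.0575 × £0.18 = £82.27

£82.27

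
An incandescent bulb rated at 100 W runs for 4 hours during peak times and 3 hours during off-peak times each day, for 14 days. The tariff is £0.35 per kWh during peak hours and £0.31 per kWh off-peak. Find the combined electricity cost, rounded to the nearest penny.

Peak energy = 0.1 kW × 4 h × 14 = 5.6 kWh
Off-peak energy = 0.1 kW × 3 h × 14 = 4.2 kWh
Cost = 5.6 × £0.35 + 4.2 × £0.31 = £1.96 + £1.302 = £3.26

£3.26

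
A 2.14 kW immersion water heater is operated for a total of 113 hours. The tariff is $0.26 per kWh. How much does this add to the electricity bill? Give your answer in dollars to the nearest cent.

Energy = 2.14 kW × 113 h = 241.82 kWh
Cost = 241.82 kWh × $0.26/kWh = $62.87

$62.87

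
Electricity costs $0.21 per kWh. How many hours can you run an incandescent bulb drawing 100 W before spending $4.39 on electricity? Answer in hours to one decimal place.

209.0 h

Energy available = $4.39 ÷ $0.21/kWh = 20.9048 kWh
Hours = 20.9048 kWh ÷ 0.1 kW = 209.0 h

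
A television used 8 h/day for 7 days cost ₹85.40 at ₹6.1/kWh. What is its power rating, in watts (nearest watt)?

250 W

Energy = ₹85.40 ÷ ₹6.1/kWh = 14 kWh
Runtime = 8 h/day × 7 days = 56 h
Power = 14 kWh ÷ 56 h = 0.25 kW = 250 W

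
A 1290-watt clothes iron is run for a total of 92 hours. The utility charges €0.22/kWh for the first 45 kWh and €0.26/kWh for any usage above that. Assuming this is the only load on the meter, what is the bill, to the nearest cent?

Energy = 1.29 kW × 92 h = 118.68 kWh
Tier 1 (0–45 kWh): 45 × €0.22 = €9.9
Above 45 kWh: 73.68 × €0.26 = €19.1568
Bill = €29.06

€29.06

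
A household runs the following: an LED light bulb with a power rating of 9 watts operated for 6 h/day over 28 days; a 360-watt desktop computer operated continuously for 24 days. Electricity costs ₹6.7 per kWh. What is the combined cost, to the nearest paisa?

LED light bulb: Runtime = 6 h/day × 28 days = 168 h
LED light bulb: 0.009 kW × 168 h = 1.512 kWh
desktop computer: Runtime = 24 h × 24 = 576 h
desktop computer: 0.36 kW × 576 h = 207.36 kWh
Total energy = 208.872 kWh
Cost = 208.872 × ₹6.7 = ₹1399.44

₹1399.44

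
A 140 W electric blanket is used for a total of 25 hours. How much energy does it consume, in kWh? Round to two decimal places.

Energy = 0.14 kW × 25 h = 3.5 kWh

3.50 kWh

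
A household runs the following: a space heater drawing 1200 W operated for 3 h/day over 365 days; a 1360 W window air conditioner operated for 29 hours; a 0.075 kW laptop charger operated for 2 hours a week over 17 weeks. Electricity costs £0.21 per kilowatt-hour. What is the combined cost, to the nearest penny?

space heater: Runtime = 3 h/day × 365 days = 1095 h
space heater: 1.2 kW × 1095 h = 1314 kWh
window air conditioner: 1.36 kW × 29 h = 39.44 kWh
laptop charger: Runtime = 2 h/week × 17 weeks = 34 h
laptop charger: 0.075 kW × 34 h = 2.55 kWh
Total energy = 1355.99 kWh
Cost = 1355.99 × £0.21 = £284.76

£284.76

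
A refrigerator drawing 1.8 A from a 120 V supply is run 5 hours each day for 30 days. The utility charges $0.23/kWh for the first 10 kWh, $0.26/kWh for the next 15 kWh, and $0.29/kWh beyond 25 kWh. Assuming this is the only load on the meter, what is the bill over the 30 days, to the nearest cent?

Power = 1.8 A × 120 V = 216 W = 0.216 kW
Runtime = 5 h/day × 30 days = 150 h
Energy = 0.216 kW × 150 h = 32.4 kWh
Tier 1 (0–10 kWh): 10 × $0.23 = $2.3
Tier 2 (10–25 kWh): 15 × $0.26 = $3.9
Above 25 kWh: 7.4 × $0.29 = $2.146
Bill = $8.35

$8.35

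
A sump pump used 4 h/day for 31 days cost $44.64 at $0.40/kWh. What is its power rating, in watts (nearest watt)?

Energy = $44.64 ÷ $0.40/kWh = 111.6 kWh
Runtime = 4 h/day × 31 days = 124 h
Power = 111.6 kWh ÷ 124 h = 0.9 kW = 900 W

900 W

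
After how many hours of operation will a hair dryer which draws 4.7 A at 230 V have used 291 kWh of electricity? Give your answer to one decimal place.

Power = 4.7 A × 230 V = 1081 W = 1.081 kW
Hours = 291 kWh ÷ 1.081 kW = 269.2 h

269.2 h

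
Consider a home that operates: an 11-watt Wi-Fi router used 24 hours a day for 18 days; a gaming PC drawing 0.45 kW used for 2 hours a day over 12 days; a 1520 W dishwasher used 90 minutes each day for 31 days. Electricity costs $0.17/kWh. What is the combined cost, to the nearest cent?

$14.66

Wi-Fi router: Runtime = 24 h × 18 = 432 h
Wi-Fi router: 0.011 kW × 432 h = 4.752 kWh
gaming PC: Runtime = 2 h/day × 12 days = 24 h
gaming PC: 0.45 kW × 24 h = 10.8 kWh
dishwasher: Runtime = 90 min × 31 = 2790 min = 46.5 h
dishwasher: 1.52 kW × 46.5 h = 70.68 kWh
Total energy = 86.232 kWh
Cost = 86.232 × $0.17 = $14.66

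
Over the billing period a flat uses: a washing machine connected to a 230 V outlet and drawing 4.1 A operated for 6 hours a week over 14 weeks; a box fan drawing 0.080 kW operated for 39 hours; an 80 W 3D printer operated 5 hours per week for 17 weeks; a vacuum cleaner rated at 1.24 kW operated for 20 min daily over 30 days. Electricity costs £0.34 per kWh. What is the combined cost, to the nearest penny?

washing machine: Power = 4.1 A × 230 V = 943 W = 0.943 kW
washing machine: Runtime = 6 h/week × 14 weeks = 84 h
washing machine: 0.943 kW × 84 h = 79.212 kWh
box fan: 0.08 kW × 39 h = 3.12 kWh
3D printer: Runtime = 5 h/week × 17 weeks = 85 h
3D printer: 0.08 kW × 85 h = 6.8 kWh
vacuum cleaner: Runtime = 20 min × 30 = 600 min = 10 h
vacuum cleaner: 1.24 kW × 10 h = 12.4 kWh
Total energy = 101.532 kWh
Cost = 101.532 × £0.34 = £34.52

£34.52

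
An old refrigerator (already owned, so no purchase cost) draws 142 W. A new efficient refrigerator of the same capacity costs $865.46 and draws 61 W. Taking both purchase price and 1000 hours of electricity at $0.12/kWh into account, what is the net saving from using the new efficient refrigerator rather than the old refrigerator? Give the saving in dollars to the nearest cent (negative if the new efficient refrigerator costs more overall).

old refrigerator: $0.00 + (142/1000) kW × 1000 h × $0.12 = $0.00 + $17.04 = $17.04
new efficient refrigerator: $865.46 + (61/1000) kW × 1000 h × $0.12 = $865.46 + $7.32 = $872.78
Saving = $17.04 − $872.78 = −$855.74

-$855.74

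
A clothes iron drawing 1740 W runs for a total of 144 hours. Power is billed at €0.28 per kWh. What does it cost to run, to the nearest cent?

Energy = 1.74 kW × 144 h = 250.56 kWh
Cost = 250.56 kWh × €0.28/kWh = €70.16

€70.16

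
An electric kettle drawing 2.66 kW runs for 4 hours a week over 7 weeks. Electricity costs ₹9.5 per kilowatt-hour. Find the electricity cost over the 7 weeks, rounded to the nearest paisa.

Runtime = 4 h/week × 7 weeks = 28 h
Energy = 2.66 kW × 28 h = 74.48 kWh
Cost = 74.48 kWh × ₹9.5/kWh = ₹707.56

₹707.56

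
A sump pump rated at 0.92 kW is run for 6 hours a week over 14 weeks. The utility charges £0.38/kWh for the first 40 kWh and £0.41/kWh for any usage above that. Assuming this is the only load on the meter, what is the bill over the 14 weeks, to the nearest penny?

£30.48

Runtime = 6 h/week × 14 weeks = 84 h
Energy = 0.92 kW × 84 h = 77.28 kWh
Tier 1 (0–40 kWh): 40 × £0.38 = £15.2
Above 40 kWh: 37.28 × £0.41 = £15.2848
Bill = £30.48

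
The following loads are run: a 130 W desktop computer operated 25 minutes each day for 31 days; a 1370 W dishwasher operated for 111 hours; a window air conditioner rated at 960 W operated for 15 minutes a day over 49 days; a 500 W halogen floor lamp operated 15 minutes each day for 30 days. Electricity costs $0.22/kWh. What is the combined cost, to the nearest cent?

desktop computer: Runtime = 25 min × 31 = 775 min = 12.916666… h
desktop computer: 0.13 kW × 12.916666… h = 1.679166… kWh
dishwasher: 1.37 kW × 111 h = 152.07 kWh
window air conditioner: Runtime = 15 min × 49 = 735 min = 12.25 h
window air conditioner: 0.96 kW × 12.25 h = 11.76 kWh
halogen floor lamp: Runtime = 15 min × 30 = 450 min = 7.5 h
halogen floor lamp: 0.5 kW × 7.5 h = 3.75 kWh
Total energy = 169.259166… kWh
Cost = 169.259166… × $0.22 = $37.24

$37.24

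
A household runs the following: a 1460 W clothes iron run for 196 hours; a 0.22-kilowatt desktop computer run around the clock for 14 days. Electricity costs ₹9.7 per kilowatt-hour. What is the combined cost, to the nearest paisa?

clothes iron: 1.46 kW × 196 h = 286.16 kWh
desktop computer: Runtime = 24 h × 14 = 336 h
desktop computer: 0.22 kW × 336 h = 73.92 kWh
Total energy = 360.08 kWh
Cost = 360.08 × ₹9.7 = ₹3492.78

₹3492.78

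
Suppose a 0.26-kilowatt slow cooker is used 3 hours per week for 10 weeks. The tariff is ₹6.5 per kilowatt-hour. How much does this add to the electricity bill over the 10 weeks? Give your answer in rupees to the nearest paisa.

Runtime = 3 h/week × 10 weeks = 30 h
Energy = 0.26 kW × 30 h = 7.8 kWh
Cost = 7.8 kWh × ₹6.5/kWh = ₹50.70

₹50.70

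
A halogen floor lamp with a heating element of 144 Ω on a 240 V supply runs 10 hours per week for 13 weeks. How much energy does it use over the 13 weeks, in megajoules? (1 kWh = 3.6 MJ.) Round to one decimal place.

Power = V²/R = 240²/144 = 400 W = 0.4 kW
Runtime = 10 h/week × 13 weeks = 130 h
Energy = 0.4 kW × 130 h = 52 kWh
= 52 × 3.6 MJ = 187.2 MJ

187.2 MJ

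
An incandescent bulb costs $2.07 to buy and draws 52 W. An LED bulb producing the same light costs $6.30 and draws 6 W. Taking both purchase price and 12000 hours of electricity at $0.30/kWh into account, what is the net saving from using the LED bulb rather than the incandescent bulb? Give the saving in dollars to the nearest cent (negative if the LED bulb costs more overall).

$161.37

incandescent bulb: $2.07 + (52/1000) kW × 12000 h × $0.30 = $2.07 + $187.2 = $189.27
LED bulb: $6.30 + (6/1000) kW × 12000 h × $0.30 = $6.30 + $21.6 = $27.9
Saving = $189.27 − $27.9 = $161.37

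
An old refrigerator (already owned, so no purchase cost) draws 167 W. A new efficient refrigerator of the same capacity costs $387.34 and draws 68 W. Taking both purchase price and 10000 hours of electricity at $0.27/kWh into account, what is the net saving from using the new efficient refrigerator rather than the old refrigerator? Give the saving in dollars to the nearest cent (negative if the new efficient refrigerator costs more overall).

-$120.04

old refrigerator: $0.00 + (167/1000) kW × 10000 h × $0.27 = $0.00 + $450.9 = $450.9
new efficient refrigerator: $387.34 + (68/1000) kW × 10000 h × $0.27 = $387.34 + $183.6 = $570.94
Saving = $450.9 − $570.94 = −$120.04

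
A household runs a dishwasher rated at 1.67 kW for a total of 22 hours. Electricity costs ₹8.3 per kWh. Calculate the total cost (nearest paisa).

Energy = 1.67 kW × 22 h = 36.74 kWh
Cost = 36.74 kWh × ₹8.3/kWh = ₹304.94

₹304.94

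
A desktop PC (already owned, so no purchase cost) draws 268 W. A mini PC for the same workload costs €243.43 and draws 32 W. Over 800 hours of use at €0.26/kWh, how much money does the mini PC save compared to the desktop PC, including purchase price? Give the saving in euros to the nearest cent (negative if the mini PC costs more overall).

-€194.34

desktop PC: €0.00 + (268/1000) kW × 800 h × €0.26 = €0.00 + €55.744 = €55.744
mini PC: €243.43 + (32/1000) kW × 800 h × €0.26 = €243.43 + €6.656 = €250.086
Saving = €55.744 − €250.086 = −€194.342 → -€194.34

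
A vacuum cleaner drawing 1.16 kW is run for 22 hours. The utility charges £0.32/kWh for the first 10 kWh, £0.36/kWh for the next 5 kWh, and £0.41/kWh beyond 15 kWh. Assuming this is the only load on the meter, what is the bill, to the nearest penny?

Energy = 1.16 kW × 22 h = 25.52 kWh
Tier 1 (0–10 kWh): 10 × £0.32 = £3.2
Tier 2 (10–15 kWh): 5 × £0.36 = £1.8
Above 15 kWh: 10.52 × £0.41 = £4.3132
Bill = £9.31

£9.31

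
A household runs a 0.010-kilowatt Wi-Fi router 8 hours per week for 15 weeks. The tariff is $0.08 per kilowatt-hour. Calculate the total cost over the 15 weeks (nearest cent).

Runtime = 8 h/week × 15 weeks = 120 h
Energy = 0.01 kW × 120 h = 1.2 kWh
Cost = 1.2 kWh × $0.08/kWh = $0.10

$0.10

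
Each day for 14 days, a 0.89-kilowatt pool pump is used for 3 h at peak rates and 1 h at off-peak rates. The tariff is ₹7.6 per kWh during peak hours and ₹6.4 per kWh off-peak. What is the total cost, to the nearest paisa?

₹363.83

Peak energy = 0.89 kW × 3 h × 14 = 37.38 kWh
Off-peak energy = 0.89 kW × 1 h × 14 = 12.46 kWh
Cost = 37.38 × ₹7.6 + 12.46 × ₹6.4 = ₹284.088 + ₹79.744 = ₹363.83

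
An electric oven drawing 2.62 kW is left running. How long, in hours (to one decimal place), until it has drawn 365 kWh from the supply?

Hours = 365 kWh ÷ 2.62 kW = 139.3 h

139.3 h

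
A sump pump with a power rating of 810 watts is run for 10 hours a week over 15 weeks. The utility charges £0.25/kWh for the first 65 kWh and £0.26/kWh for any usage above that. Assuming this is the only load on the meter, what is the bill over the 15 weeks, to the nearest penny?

Runtime = 10 h/week × 15 weeks = 150 h
Energy = 0.81 kW × 150 h = 121.5 kWh
Tier 1 (0–65 kWh): 65 × £0.25 = £16.25
Above 65 kWh: 56.5 × £0.26 = £14.69
Bill = £30.94

£30.94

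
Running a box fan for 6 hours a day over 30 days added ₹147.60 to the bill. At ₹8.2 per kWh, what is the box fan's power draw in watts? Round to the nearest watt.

Energy = ₹147.60 ÷ ₹8.2/kWh = 18 kWh
Runtime = 6 h/day × 30 days = 180 h
Power = 18 kWh ÷ 180 h = 0.1 kW = 100 W

100 W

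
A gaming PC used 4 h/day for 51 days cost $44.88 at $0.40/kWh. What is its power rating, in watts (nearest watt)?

Energy = $44.88 ÷ $0.40/kWh = 112.2 kWh
Runtime = 4 h/day × 51 days = 204 h
Power = 112.2 kWh ÷ 204 h = 0.55 kW = 550 W

550 W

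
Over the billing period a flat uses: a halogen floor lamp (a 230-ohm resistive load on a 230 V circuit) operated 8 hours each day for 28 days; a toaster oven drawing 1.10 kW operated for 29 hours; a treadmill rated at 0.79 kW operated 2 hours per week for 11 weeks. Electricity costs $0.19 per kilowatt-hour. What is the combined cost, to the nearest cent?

halogen floor lamp: Power = V²/R = 230²/230 = 230 W = 0.23 kW
halogen floor lamp: Runtime = 8 h/day × 28 days = 224 h
halogen floor lamp: 0.23 kW × 224 h = 51.52 kWh
toaster oven: 1.1 kW × 29 h = 31.9 kWh
treadmill: Runtime = 2 h/week × 11 weeks = 22 h
treadmill: 0.79 kW × 22 h = 17.38 kWh
Total energy = 100.8 kWh
Cost = 100.8 × $0.19 = $19.15

$19.15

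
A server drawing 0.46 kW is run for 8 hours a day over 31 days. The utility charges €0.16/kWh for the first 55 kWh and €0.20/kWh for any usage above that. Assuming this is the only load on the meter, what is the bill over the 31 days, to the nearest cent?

€20.62

Runtime = 8 h/day × 31 days = 248 h
Energy = 0.46 kW × 248 h = 114.08 kWh
Tier 1 (0–55 kWh): 55 × €0.16 = €8.8
Above 55 kWh: 59.08 × €0.20 = €11.816
Bill = €20.62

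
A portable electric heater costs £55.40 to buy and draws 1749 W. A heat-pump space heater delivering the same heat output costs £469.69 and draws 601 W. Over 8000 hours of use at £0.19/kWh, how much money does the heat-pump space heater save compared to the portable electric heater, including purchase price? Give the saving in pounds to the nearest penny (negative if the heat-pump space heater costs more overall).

£1330.67

portable electric heater: £55.40 + (1749/1000) kW × 8000 h × £0.19 = £55.40 + £2658.48 = £2713.88
heat-pump space heater: £469.69 + (601/1000) kW × 8000 h × £0.19 = £469.69 + £913.52 = £1383.21
Saving = £2713.88 − £1383.21 = £1330.67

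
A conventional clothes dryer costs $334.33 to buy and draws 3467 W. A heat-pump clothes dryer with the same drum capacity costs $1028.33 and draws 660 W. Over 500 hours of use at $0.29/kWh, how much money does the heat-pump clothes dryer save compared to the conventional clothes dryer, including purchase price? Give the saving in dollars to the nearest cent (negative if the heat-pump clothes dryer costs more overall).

conventional clothes dryer: $334.33 + (3467/1000) kW × 500 h × $0.29 = $334.33 + $502.715 = $837.045
heat-pump clothes dryer: $1028.33 + (660/1000) kW × 500 h × $0.29 = $1028.33 + $95.7 = $1124.03
Saving = $837.045 − $1124.03 = −$286.985 → -$286.99

-$286.99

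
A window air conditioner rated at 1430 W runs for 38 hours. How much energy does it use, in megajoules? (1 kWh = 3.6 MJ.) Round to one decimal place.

Energy = 1.43 kW × 38 h = 54.34 kWh
= 54.34 × 3.6 MJ = 195.6 MJ

195.6 MJ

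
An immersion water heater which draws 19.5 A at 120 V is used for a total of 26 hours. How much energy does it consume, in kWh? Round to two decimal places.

Power = 19.5 A × 120 V = 2340 W = 2.34 kW
Energy = 2.34 kW × 26 h = 60.84 kWh

60.84 kWh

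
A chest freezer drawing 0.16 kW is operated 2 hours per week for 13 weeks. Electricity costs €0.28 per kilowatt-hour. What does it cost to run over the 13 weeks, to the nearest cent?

Runtime = 2 h/week × 13 weeks = 26 h
Energy = 0.16 kW × 26 h = 4.16 kWh
Cost = 4.16 kWh × €0.28/kWh = €1.16

€1.16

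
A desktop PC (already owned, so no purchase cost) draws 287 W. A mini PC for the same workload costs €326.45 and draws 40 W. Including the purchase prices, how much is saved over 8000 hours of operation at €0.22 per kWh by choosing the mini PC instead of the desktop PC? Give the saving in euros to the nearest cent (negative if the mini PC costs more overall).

desktop PC: €0.00 + (287/1000) kW × 8000 h × €0.22 = €0.00 + €505.12 = €505.12
mini PC: €326.45 + (40/1000) kW × 8000 h × €0.22 = €326.45 + €70.4 = €396.85
Saving = €505.12 − €396.85 = €108.27

€108.27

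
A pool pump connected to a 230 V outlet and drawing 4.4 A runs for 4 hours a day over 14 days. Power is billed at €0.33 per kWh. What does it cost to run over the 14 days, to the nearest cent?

Power = 4.4 A × 230 V = 1012 W = 1.012 kW
Runtime = 4 h/day × 14 days = 56 h
Energy = 1.012 kW × 56 h = 56.672 kWh
Cost = 56.672 kWh × €0.33/kWh = €18.70

€18.70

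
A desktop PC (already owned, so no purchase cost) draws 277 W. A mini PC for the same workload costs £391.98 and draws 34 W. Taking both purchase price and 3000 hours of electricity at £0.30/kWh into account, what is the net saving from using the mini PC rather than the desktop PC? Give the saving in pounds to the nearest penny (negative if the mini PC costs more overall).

-£173.28

desktop PC: £0.00 + (277/1000) kW × 3000 h × £0.30 = £0.00 + £249.3 = £249.3
mini PC: £391.98 + (34/1000) kW × 3000 h × £0.30 = £391.98 + £30.6 = £422.58
Saving = £249.3 − £422.58 = −£173.28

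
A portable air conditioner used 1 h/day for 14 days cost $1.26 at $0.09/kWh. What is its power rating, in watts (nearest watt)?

Energy = $1.26 ÷ $0.09/kWh = 14 kWh
Runtime = 1 h/day × 14 days = 14 h
Power = 14 kWh ÷ 14 h = 1 kW = 1000 W

1000 W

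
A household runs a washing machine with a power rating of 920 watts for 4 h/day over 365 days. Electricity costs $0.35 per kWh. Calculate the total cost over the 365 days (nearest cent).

$470.12

Runtime = 4 h/day × 365 days = 1460 h
Energy = 0.92 kW × 1460 h = 1343.2 kWh
Cost = 1343.2 kWh × $0.35/kWh = $470.12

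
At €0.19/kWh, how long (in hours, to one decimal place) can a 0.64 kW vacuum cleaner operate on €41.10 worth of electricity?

338.0 h

Energy available = €41.10 ÷ €0.19/kWh = 216.3158 kWh
Hours = 216.3158 kWh ÷ 0.64 kW = 338.0 h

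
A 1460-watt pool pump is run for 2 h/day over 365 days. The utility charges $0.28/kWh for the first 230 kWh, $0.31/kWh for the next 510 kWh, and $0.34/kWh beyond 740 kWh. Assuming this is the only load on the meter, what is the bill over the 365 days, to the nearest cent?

Runtime = 2 h/day × 365 days = 730 h
Energy = 1.46 kW × 730 h = 1065.8 kWh
Tier 1 (0–230 kWh): 230 × $0.28 = $64.4
Tier 2 (230–740 kWh): 510 × $0.31 = $158.1
Above 740 kWh: 325.8 × $0.34 = $110.772
Bill = $333.27

$333.27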